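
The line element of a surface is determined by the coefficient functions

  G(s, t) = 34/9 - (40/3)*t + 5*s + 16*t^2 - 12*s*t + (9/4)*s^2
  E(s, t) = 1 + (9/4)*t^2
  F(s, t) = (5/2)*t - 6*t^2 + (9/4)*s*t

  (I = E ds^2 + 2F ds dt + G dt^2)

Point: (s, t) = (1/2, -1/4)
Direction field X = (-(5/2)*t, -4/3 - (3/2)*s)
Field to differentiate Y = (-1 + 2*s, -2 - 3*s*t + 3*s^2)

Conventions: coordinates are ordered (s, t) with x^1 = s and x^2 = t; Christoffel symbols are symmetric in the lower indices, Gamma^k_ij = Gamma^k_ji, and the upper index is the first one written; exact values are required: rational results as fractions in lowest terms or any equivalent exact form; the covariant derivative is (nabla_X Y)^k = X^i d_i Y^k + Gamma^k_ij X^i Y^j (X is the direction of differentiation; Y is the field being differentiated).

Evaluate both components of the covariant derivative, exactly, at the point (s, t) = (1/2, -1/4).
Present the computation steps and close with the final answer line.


E = 73/64, F = -41/32, G = 1825/144 at the point
E_s = 0, E_t = -9/8, F_s = -9/16, F_t = 53/8, G_s = 41/4, G_t = -82/3
EG - F^2 = 7381/576;  g^inv = (576/7381) * [[1825/144, 41/32], [41/32, 73/64]]
first-kind symbols [ij,l] = (1/2)(d_i g_jl + d_j g_il - d_l g_ij): [ss,s] = E_s/2 = 0, [ss,t] = F_s - E_t/2 = 0, [st,s] = E_t/2 = -9/16, [st,t] = G_s/2 = 41/8, [tt,s] = F_t - G_s/2 = 3/2, [tt,t] = G_t/2 = -41/3
Gamma^s_ij = (G*[ij,s] - F*[ij,t])/(EG - F^2), Gamma^t_ij = (E*[ij,t] - F*[ij,s])/(EG - F^2)
Gamma_sss = 0, Gamma_sst = -324/7381, Gamma_stt = 864/7381, Gamma_tss = 0, Gamma_tst = 2952/7381, Gamma_ttt = -7872/7381
X = (5/8, -25/12), Y = (0, -7/8) at the point

Answer: (nabla_X Y)^s = 175655/118096, (nabla_X Y)^t = 780815/236192


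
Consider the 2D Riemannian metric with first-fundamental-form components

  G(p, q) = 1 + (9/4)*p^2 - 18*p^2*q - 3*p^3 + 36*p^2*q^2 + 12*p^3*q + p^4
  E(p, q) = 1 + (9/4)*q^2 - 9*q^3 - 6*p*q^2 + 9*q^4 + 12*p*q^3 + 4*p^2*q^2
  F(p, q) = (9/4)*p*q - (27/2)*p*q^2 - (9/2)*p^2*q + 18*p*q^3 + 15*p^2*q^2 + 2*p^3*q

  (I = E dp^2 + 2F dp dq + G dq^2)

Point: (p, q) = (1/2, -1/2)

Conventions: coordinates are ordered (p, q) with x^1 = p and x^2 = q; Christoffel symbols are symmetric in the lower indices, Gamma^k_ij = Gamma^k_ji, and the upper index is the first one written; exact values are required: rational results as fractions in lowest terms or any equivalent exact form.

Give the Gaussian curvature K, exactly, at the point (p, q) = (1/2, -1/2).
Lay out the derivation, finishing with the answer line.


E = 2, F = -2, G = 5, EG - F^2 = 6 at the point
E_p = -2, E_q = -7, F_p = -3/2, F_q = 10, G_p = 14, G_q = -12
E_qq = 73/2, F_pq = 45/4, G_pp = 33/2
Evaluate Brioschi's two determinant matrices M1, M2 and divide by (EG - F^2)^2.
M1 = [[-E_qq/2 + F_pq - G_pp/2, E_p/2, F_p - E_q/2], [F_q - G_p/2, E, F], [G_q/2, F, G]] = [[-61/4, -1, 2], [3, 2, -2], [-6, -2, 5]]; det M1 = -153/2
M2 = [[0, E_q/2, G_p/2], [E_q/2, E, F], [G_p/2, F, G]] = [[0, -7/2, 7], [-7/2, 2, -2], [7, -2, 5]]; det M2 = -245/4
det M1 - det M2 = -61/4; K = -61/4 / (6)^2 = -61/144

Answer: K = -61/144


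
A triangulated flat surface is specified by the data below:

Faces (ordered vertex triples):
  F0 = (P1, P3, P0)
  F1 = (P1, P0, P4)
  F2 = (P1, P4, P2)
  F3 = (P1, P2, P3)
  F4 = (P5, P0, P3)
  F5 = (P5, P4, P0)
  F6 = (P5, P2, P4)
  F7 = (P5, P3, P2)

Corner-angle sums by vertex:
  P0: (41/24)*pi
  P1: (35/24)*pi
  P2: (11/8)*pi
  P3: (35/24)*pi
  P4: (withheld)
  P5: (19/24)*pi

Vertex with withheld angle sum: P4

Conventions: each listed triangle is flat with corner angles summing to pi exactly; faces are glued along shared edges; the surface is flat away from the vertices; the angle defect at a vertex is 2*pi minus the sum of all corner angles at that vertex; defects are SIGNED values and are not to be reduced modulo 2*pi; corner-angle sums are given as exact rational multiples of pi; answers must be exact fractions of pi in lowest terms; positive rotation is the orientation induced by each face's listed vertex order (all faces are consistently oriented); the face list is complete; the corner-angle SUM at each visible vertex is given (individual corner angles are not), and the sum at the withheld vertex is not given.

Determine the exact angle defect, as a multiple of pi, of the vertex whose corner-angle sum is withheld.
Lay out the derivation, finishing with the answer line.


V = 6, E = 12, F = 8; chi = V - E + F = 2
Gauss-Bonnet: total defect = 2*pi*chi = 4*pi; visible defects sum to (77/24)*pi

Answer: defect(P4) = (19/24)*pi


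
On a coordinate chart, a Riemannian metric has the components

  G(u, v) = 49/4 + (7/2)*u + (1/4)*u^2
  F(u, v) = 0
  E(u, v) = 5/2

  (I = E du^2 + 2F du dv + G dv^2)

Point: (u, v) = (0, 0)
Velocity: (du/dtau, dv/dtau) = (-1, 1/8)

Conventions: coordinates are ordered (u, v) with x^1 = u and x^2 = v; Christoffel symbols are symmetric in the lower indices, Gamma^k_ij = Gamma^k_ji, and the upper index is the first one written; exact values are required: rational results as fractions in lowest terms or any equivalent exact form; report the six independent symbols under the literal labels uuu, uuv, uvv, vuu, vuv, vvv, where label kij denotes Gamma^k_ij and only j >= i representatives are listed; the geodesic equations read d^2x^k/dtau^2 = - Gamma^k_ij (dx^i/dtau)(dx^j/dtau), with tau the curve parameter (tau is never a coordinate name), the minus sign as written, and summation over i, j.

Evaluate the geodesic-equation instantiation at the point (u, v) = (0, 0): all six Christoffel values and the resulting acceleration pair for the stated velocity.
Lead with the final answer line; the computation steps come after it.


Answer: Gamma_uuu = 0, Gamma_uuv = 0, Gamma_uvv = -7/10, Gamma_vuu = 0, Gamma_vuv = 1/7, Gamma_vvv = 0; accelerations (d^2u/dtau^2, d^2v/dtau^2) = (7/640, 1/28)

E = 5/2, F = 0, G = 49/4 at the point
E_u = 0, E_v = 0, F_u = 0, F_v = 0, G_u = 7/2, G_v = 0
EG - F^2 = 245/8;  g^inv = (8/245) * [[49/4, 0], [0, 5/2]]
first-kind symbols [ij,l] = (1/2)(d_i g_jl + d_j g_il - d_l g_ij): [uu,u] = E_u/2 = 0, [uu,v] = F_u - E_v/2 = 0, [uv,u] = E_v/2 = 0, [uv,v] = G_u/2 = 7/4, [vv,u] = F_v - G_u/2 = -7/4, [vv,v] = G_v/2 = 0
Gamma^u_ij = (G*[ij,u] - F*[ij,v])/(EG - F^2), Gamma^v_ij = (E*[ij,v] - F*[ij,u])/(EG - F^2)
Gamma_uuu = 0, Gamma_uuv = 0, Gamma_uvv = -7/10, Gamma_vuu = 0, Gamma_vuv = 1/7, Gamma_vvv = 0
d^2u/dtau^2 = -(Gamma_uuu*(-1)^2 + 2*Gamma_uuv*(-1)*(1/8) + Gamma_uvv*(1/8)^2) = 7/640
d^2v/dtau^2 = -(Gamma_vuu*(-1)^2 + 2*Gamma_vuv*(-1)*(1/8) + Gamma_vvv*(1/8)^2) = 1/28


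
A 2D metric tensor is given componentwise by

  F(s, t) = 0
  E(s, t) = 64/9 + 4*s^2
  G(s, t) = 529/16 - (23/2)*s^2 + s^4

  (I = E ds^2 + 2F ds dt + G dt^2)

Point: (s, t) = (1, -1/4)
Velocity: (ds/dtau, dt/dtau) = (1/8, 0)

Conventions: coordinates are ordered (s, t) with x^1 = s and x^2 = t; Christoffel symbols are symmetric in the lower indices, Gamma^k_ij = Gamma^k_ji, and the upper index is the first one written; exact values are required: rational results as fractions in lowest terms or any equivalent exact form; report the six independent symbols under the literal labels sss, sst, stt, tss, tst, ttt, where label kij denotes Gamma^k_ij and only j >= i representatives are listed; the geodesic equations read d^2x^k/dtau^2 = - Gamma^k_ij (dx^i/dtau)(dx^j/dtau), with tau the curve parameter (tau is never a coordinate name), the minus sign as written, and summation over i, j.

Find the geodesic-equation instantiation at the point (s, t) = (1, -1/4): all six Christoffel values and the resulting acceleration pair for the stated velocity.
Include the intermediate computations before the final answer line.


E = 100/9, F = 0, G = 361/16 at the point
E_s = 8, E_t = 0, F_s = 0, F_t = 0, G_s = -19, G_t = 0
EG - F^2 = 9025/36;  g^inv = (36/9025) * [[361/16, 0], [0, 100/9]]
first-kind symbols [ij,l] = (1/2)(d_i g_jl + d_j g_il - d_l g_ij): [ss,s] = E_s/2 = 4, [ss,t] = F_s - E_t/2 = 0, [st,s] = E_t/2 = 0, [st,t] = G_s/2 = -19/2, [tt,s] = F_t - G_s/2 = 19/2, [tt,t] = G_t/2 = 0
Gamma^s_ij = (G*[ij,s] - F*[ij,t])/(EG - F^2), Gamma^t_ij = (E*[ij,t] - F*[ij,s])/(EG - F^2)
Gamma_sss = 9/25, Gamma_sst = 0, Gamma_stt = 171/200, Gamma_tss = 0, Gamma_tst = -8/19, Gamma_ttt = 0
d^2s/dtau^2 = -(Gamma_sss*(1/8)^2 + 2*Gamma_sst*(1/8)*(0) + Gamma_stt*(0)^2) = -9/1600
d^2t/dtau^2 = -(Gamma_tss*(1/8)^2 + 2*Gamma_tst*(1/8)*(0) + Gamma_ttt*(0)^2) = 0

Answer: Gamma_sss = 9/25, Gamma_sst = 0, Gamma_stt = 171/200, Gamma_tss = 0, Gamma_tst = -8/19, Gamma_ttt = 0; accelerations (d^2s/dtau^2, d^2t/dtau^2) = (-9/1600, 0)


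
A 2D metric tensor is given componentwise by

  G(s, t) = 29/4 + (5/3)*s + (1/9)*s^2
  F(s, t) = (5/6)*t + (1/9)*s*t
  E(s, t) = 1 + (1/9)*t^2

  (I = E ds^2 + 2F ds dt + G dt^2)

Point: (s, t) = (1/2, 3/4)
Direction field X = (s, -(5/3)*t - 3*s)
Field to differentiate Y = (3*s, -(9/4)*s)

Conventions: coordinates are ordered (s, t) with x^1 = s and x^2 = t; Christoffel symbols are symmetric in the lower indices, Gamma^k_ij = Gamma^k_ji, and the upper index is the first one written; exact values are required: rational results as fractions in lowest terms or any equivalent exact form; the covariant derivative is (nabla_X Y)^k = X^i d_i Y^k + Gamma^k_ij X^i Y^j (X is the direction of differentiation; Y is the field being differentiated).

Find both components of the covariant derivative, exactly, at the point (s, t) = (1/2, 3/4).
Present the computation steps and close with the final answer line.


E = 17/16, F = 2/3, G = 73/9 at the point
E_s = 0, E_t = 1/6, F_s = 1/12, F_t = 8/9, G_s = 16/9, G_t = 0
EG - F^2 = 1177/144;  g^inv = (144/1177) * [[73/9, -2/3], [-2/3, 17/16]]
first-kind symbols [ij,l] = (1/2)(d_i g_jl + d_j g_il - d_l g_ij): [ss,s] = E_s/2 = 0, [ss,t] = F_s - E_t/2 = 0, [st,s] = E_t/2 = 1/12, [st,t] = G_s/2 = 8/9, [tt,s] = F_t - G_s/2 = 0, [tt,t] = G_t/2 = 0
Gamma^s_ij = (G*[ij,s] - F*[ij,t])/(EG - F^2), Gamma^t_ij = (E*[ij,t] - F*[ij,s])/(EG - F^2)
Gamma_sss = 0, Gamma_sst = 12/1177, Gamma_stt = 0, Gamma_tss = 0, Gamma_tst = 128/1177, Gamma_ttt = 0
X = (1/2, -11/4), Y = (3/2, -9/8) at the point

Answer: (nabla_X Y)^s = 6837/4708, (nabla_X Y)^t = -15393/9416


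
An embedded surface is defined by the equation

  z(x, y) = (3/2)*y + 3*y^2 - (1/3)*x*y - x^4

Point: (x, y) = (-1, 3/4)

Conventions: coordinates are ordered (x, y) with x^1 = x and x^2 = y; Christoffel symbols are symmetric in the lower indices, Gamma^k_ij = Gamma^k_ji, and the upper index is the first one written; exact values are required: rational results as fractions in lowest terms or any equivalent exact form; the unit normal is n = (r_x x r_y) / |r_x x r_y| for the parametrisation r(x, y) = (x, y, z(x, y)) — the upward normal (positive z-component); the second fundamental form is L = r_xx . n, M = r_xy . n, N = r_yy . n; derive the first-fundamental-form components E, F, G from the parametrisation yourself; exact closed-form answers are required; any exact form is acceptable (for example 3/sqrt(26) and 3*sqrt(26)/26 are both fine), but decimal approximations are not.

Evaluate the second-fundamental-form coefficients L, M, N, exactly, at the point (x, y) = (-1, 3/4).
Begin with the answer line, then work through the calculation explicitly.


Answer: L = -144*sqrt(7945)/7945, M = -4*sqrt(7945)/7945, N = 72*sqrt(7945)/7945

z_x = 15/4, z_y = 19/3, z_xx = -12, z_xy = -1/3, z_yy = 6
E = 241/16, F = 95/4, G = 370/9; answer radicand W^2 = 7945/144
unnormalised second-form numerators: l = -12, m = -1/3, n = 6; L = l/sqrt(7945/144), and similarly M = m/sqrt(W^2), N = n/sqrt(W^2)


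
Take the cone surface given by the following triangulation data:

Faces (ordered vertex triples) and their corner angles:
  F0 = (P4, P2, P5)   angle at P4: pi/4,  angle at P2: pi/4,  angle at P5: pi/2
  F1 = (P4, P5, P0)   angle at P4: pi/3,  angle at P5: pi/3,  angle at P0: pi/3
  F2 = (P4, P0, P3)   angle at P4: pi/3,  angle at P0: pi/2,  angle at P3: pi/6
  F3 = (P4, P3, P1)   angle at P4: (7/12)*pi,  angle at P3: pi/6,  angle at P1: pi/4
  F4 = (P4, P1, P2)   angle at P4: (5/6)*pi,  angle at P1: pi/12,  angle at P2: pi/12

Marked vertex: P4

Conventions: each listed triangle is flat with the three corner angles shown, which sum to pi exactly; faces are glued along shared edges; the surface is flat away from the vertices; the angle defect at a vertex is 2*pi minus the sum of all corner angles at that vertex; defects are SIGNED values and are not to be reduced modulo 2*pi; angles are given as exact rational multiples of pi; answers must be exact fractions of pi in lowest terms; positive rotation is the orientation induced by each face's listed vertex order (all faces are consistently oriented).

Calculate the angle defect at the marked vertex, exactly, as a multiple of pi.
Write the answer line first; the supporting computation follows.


Answer: defect(P4) = -pi/3

Sum of corner angles at P4: (7/3)*pi
defect = 2*pi - (7/3)*pi


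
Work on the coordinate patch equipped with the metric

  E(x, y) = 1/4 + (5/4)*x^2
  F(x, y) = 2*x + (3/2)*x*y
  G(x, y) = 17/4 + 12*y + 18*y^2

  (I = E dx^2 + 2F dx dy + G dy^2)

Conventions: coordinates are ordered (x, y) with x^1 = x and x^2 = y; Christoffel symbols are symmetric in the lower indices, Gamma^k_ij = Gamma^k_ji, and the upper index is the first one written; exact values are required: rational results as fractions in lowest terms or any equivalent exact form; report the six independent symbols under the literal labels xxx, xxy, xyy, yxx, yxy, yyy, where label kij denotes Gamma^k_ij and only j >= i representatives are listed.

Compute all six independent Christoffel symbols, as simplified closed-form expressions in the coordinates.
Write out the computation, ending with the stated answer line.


E = 1/4 + (5/4)*x^2; F = 2*x + (3/2)*x*y; G = 17/4 + 12*y + 18*y^2
Gamma^k_ij = (1/2) g^{kl} (d_i g_jl + d_j g_il - d_l g_ij), with g^inv = (1/(EG-F^2)) [[G, -F], [-F, E]]
first partials: E_x = (5/2)*x, E_y = 0, F_x = 2 + (3/2)*y, F_y = (3/2)*x, G_x = 0, G_y = 12 + 36*y
D = EG - F^2 = 17/16 + 3*y + (9/2)*y^2 + (21/16)*x^2 + 9*x^2*y + (81/4)*x^2*y^2
expanded: Gamma^x_xx = (G E_x - 2F F_x + F E_y)/(2D), Gamma^x_xy = (G E_y - F G_x)/(2D), Gamma^x_yy = (2G F_y - G G_x - F G_y)/(2D), Gamma^y_xx = (2E F_x - E E_y - F E_x)/(2D), Gamma^y_xy = (E G_x - F E_y)/(2D), Gamma^y_yy = (E G_y - 2F F_y + F G_x)/(2D); substitute and cancel common factors

Answer: Gamma_xxx = (324*x*y^2 + 144*x*y + 21*x)/(324*x^2*y^2 + 144*x^2*y + 21*x^2 + 72*y^2 + 48*y + 17), Gamma_xxy = 0, Gamma_xyy = (-432*x*y - 90*x)/(324*x^2*y^2 + 144*x^2*y + 21*x^2 + 72*y^2 + 48*y + 17), Gamma_yxx = (6*y + 8)/(324*x^2*y^2 + 144*x^2*y + 21*x^2 + 72*y^2 + 48*y + 17), Gamma_yxy = 0, Gamma_yyy = (324*x^2*y + 72*x^2 + 72*y + 24)/(324*x^2*y^2 + 144*x^2*y + 21*x^2 + 72*y^2 + 48*y + 17)


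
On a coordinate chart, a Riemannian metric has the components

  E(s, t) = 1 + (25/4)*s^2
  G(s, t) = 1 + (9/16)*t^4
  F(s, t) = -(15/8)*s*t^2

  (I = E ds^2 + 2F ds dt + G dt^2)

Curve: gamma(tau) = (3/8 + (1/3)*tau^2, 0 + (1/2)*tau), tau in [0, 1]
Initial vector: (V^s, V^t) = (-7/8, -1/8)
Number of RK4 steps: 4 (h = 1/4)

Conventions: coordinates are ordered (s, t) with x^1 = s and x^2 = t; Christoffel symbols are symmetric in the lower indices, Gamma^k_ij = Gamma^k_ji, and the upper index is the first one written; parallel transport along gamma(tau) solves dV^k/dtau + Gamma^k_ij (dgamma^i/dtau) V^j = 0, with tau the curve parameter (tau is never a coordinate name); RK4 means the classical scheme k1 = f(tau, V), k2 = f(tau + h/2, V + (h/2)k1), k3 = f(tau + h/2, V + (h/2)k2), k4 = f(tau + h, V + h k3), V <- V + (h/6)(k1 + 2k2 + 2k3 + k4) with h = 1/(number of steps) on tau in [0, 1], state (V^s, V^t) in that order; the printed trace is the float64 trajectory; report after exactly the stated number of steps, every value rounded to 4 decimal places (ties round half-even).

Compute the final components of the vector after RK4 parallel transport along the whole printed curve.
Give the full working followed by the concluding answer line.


gamma'(tau) = ((2/3)*tau, 1/2); f(tau, V)^k = -Gamma^k_ij(gamma(tau)) gamma'^i(tau) V^j; h = 1/4; intermediate values shown to 6 dp
curve data and Christoffel symbols at the stage parameters:
  tau = 0.000000: gamma = (0.375000, 0.000000), gamma' = (0.000000, 0.500000); Gamma_sss = 1.247401, Gamma_sst = 0.000000, Gamma_stt = 0.000000, Gamma_tss = 0.000000, Gamma_tst = 0.000000, Gamma_ttt = 0.000000
  tau = 0.125000: gamma = (0.380208, 0.062500), gamma' = (0.083333, 0.500000); Gamma_sss = 1.248387, Gamma_sst = 0.000000, Gamma_stt = -0.046815, Gamma_tss = -0.003848, Gamma_tst = 0.000000, Gamma_ttt = 0.000144
  tau = 0.250000: gamma = (0.395833, 0.125000), gamma' = (0.166667, 0.500000); Gamma_sss = 1.249845, Gamma_sst = 0.000000, Gamma_stt = -0.093738, Gamma_tss = -0.014801, Gamma_tst = 0.000000, Gamma_ttt = 0.001110
  tau = 0.375000: gamma = (0.421875, 0.187500), gamma' = (0.250000, 0.500000); Gamma_sss = 1.247820, Gamma_sst = 0.000000, Gamma_stt = -0.140380, Gamma_tss = -0.031195, Gamma_tst = 0.000000, Gamma_ttt = 0.003509
  tau = 0.500000: gamma = (0.458333, 0.250000), gamma' = (0.333333, 0.500000); Gamma_sss = 1.237331, Gamma_sst = 0.000000, Gamma_stt = -0.185600, Gamma_tss = -0.050618, Gamma_tst = 0.000000, Gamma_ttt = 0.007593
  tau = 0.625000: gamma = (0.505208, 0.312500), gamma' = (0.416667, 0.500000); Gamma_sss = 1.214169, Gamma_sst = 0.000000, Gamma_stt = -0.227657, Gamma_tss = -0.070409, Gamma_tst = 0.000000, Gamma_ttt = 0.013202
  tau = 0.750000: gamma = (0.562500, 0.375000), gamma' = (0.500000, 0.500000); Gamma_sss = 1.176320, Gamma_sst = 0.000000, Gamma_stt = -0.264672, Gamma_tss = -0.088224, Gamma_tst = 0.000000, Gamma_ttt = 0.019850
  tau = 0.875000: gamma = (0.630208, 0.437500), gamma' = (0.583333, 0.500000); Gamma_sss = 1.124449, Gamma_sst = 0.000000, Gamma_stt = -0.295168, Gamma_tss = -0.102455, Gamma_tst = 0.000000, Gamma_ttt = 0.026894
  tau = 1.000000: gamma = (0.708333, 0.500000), gamma' = (0.666667, 0.500000); Gamma_sss = 1.061394, Gamma_sst = 0.000000, Gamma_stt = -0.318418, Gamma_tss = -0.112383, Gamma_tst = 0.000000, Gamma_ttt = 0.033715
step 0: V^s = -0.8750, V^t = -0.1250
step 1: k1 = (0.000000, 0.000000), k2 = (0.088102, -0.000272), k3 = (0.086956, -0.000268), k4 = (0.171879, -0.002035); V <- V + (h/6)(k1 + 2k2 + 2k3 + k4): V^s = -0.8533, V^t = -0.1251
step 2: k1 = (0.171874, -0.002035), k2 = (0.250673, -0.006267), k3 = (0.247563, -0.006189), k4 = (0.314636, -0.012871); V <- V + (h/6)(k1 + 2k2 + 2k3 + k4): V^s = -0.7915, V^t = -0.1268
step 3: k1 = (0.314666, -0.012873), k2 = (0.365888, -0.021218), k3 = (0.362530, -0.021023), k4 = (0.394724, -0.029604); V <- V + (h/6)(k1 + 2k2 + 2k3 + k4): V^s = -0.7012, V^t = -0.1321
step 4: k1 = (0.394939, -0.029620), k2 = (0.407516, -0.037131), k3 = (0.406347, -0.037025), k4 = (0.401782, -0.042542); V <- V + (h/6)(k1 + 2k2 + 2k3 + k4): V^s = -0.6002, V^t = -0.1413

Answer: V^s = -0.6002, V^t = -0.1413


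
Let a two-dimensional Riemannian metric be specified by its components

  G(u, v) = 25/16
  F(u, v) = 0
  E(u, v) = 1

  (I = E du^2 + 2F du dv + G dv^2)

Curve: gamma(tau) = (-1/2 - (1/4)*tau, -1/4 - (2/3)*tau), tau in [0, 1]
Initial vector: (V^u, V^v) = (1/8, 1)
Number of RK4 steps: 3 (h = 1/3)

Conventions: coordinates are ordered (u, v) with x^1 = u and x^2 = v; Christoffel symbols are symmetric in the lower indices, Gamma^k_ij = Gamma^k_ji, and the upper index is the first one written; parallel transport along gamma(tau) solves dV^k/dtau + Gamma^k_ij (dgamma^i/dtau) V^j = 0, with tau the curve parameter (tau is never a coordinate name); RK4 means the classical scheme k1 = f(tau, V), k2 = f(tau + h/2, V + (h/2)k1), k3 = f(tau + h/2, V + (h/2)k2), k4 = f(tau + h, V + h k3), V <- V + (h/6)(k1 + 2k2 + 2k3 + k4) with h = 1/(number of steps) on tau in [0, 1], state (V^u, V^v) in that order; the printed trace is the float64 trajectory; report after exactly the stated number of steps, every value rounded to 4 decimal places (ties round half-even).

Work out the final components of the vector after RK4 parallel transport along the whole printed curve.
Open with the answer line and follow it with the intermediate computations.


Answer: V^u = 0.1250, V^v = 1.0000

gamma'(tau) = (-1/4, -2/3); f(tau, V)^k = -Gamma^k_ij(gamma(tau)) gamma'^i(tau) V^j; h = 1/3; intermediate values shown to 6 dp
curve data and Christoffel symbols at the stage parameters:
  tau = 0.000000: gamma = (-0.500000, -0.250000), gamma' = (-0.250000, -0.666667); Gamma_uuu = 0.000000, Gamma_uuv = 0.000000, Gamma_uvv = 0.000000, Gamma_vuu = 0.000000, Gamma_vuv = 0.000000, Gamma_vvv = 0.000000
  tau = 0.166667: gamma = (-0.541667, -0.361111), gamma' = (-0.250000, -0.666667); Gamma_uuu = 0.000000, Gamma_uuv = 0.000000, Gamma_uvv = 0.000000, Gamma_vuu = 0.000000, Gamma_vuv = 0.000000, Gamma_vvv = 0.000000
  tau = 0.333333: gamma = (-0.583333, -0.472222), gamma' = (-0.250000, -0.666667); Gamma_uuu = 0.000000, Gamma_uuv = 0.000000, Gamma_uvv = 0.000000, Gamma_vuu = 0.000000, Gamma_vuv = 0.000000, Gamma_vvv = 0.000000
  tau = 0.500000: gamma = (-0.625000, -0.583333), gamma' = (-0.250000, -0.666667); Gamma_uuu = 0.000000, Gamma_uuv = 0.000000, Gamma_uvv = 0.000000, Gamma_vuu = 0.000000, Gamma_vuv = 0.000000, Gamma_vvv = 0.000000
  tau = 0.666667: gamma = (-0.666667, -0.694444), gamma' = (-0.250000, -0.666667); Gamma_uuu = 0.000000, Gamma_uuv = 0.000000, Gamma_uvv = 0.000000, Gamma_vuu = 0.000000, Gamma_vuv = 0.000000, Gamma_vvv = 0.000000
  tau = 0.833333: gamma = (-0.708333, -0.805556), gamma' = (-0.250000, -0.666667); Gamma_uuu = 0.000000, Gamma_uuv = 0.000000, Gamma_uvv = 0.000000, Gamma_vuu = 0.000000, Gamma_vuv = 0.000000, Gamma_vvv = 0.000000
  tau = 1.000000: gamma = (-0.750000, -0.916667), gamma' = (-0.250000, -0.666667); Gamma_uuu = 0.000000, Gamma_uuv = 0.000000, Gamma_uvv = 0.000000, Gamma_vuu = 0.000000, Gamma_vuv = 0.000000, Gamma_vvv = 0.000000
step 0: V^u = 0.1250, V^v = 1.0000
step 1: k1 = (0.000000, 0.000000), k2 = (0.000000, 0.000000), k3 = (0.000000, 0.000000), k4 = (0.000000, 0.000000); V <- V + (h/6)(k1 + 2k2 + 2k3 + k4): V^u = 0.1250, V^v = 1.0000
step 2: k1 = (0.000000, 0.000000), k2 = (0.000000, 0.000000), k3 = (0.000000, 0.000000), k4 = (0.000000, 0.000000); V <- V + (h/6)(k1 + 2k2 + 2k3 + k4): V^u = 0.1250, V^v = 1.0000
step 3: k1 = (0.000000, 0.000000), k2 = (0.000000, 0.000000), k3 = (0.000000, 0.000000), k4 = (0.000000, 0.000000); V <- V + (h/6)(k1 + 2k2 + 2k3 + k4): V^u = 0.1250, V^v = 1.0000


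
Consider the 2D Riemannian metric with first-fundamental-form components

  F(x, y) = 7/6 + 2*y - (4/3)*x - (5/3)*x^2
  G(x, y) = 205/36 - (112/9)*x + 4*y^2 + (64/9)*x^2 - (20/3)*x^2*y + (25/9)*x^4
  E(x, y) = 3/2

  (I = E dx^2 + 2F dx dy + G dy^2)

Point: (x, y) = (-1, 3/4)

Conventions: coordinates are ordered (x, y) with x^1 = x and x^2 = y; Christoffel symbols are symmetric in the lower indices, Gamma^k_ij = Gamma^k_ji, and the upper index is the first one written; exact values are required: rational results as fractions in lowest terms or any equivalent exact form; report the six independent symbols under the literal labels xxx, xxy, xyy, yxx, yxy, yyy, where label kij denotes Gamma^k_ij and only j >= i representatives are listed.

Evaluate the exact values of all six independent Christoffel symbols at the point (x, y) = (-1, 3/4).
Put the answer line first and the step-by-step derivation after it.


Answer: Gamma_xxx = -24/167, Gamma_xxy = 500/501, Gamma_xyy = 18626/1503, Gamma_yxx = 108/1169, Gamma_yxy = -750/1169, Gamma_yyy = -4058/3507

E = 3/2, F = 7/3, G = 455/18 at the point
E_x = 0, E_y = 0, F_x = 2, F_y = 2, G_x = -250/9, G_y = -2/3
EG - F^2 = 1169/36;  g^inv = (36/1169) * [[455/18, -7/3], [-7/3, 3/2]]
first-kind symbols [ij,l] = (1/2)(d_i g_jl + d_j g_il - d_l g_ij): [xx,x] = E_x/2 = 0, [xx,y] = F_x - E_y/2 = 2, [xy,x] = E_y/2 = 0, [xy,y] = G_x/2 = -125/9, [yy,x] = F_y - G_x/2 = 143/9, [yy,y] = G_y/2 = -1/3
Gamma^x_ij = (G*[ij,x] - F*[ij,y])/(EG - F^2), Gamma^y_ij = (E*[ij,y] - F*[ij,x])/(EG - F^2)


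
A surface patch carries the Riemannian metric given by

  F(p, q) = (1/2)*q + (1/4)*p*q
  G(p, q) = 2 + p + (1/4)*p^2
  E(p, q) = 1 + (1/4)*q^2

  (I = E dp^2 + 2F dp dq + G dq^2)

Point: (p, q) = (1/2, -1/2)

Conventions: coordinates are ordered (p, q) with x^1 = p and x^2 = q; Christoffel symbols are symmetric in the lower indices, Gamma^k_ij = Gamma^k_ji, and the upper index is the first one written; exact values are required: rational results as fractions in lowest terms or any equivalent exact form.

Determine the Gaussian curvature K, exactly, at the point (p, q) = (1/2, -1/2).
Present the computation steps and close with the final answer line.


E = 17/16, F = -5/16, G = 41/16, EG - F^2 = 21/8 at the point
E_p = 0, E_q = -1/4, F_p = -1/8, F_q = 5/8, G_p = 5/4, G_q = 0
E_qq = 1/2, F_pq = 1/4, G_pp = 1/2
Evaluate Brioschi's two determinant matrices M1, M2 and divide by (EG - F^2)^2.
M1 = [[-E_qq/2 + F_pq - G_pp/2, E_p/2, F_p - E_q/2], [F_q - G_p/2, E, F], [G_q/2, F, G]] = [[-1/4, 0, 0], [0, 17/16, -5/16], [0, -5/16, 41/16]]; det M1 = -21/32
M2 = [[0, E_q/2, G_p/2], [E_q/2, E, F], [G_p/2, F, G]] = [[0, -1/8, 5/8], [-1/8, 17/16, -5/16], [5/8, -5/16, 41/16]]; det M2 = -13/32
det M1 - det M2 = -1/4; K = -1/4 / (21/8)^2 = -16/441

Answer: K = -16/441


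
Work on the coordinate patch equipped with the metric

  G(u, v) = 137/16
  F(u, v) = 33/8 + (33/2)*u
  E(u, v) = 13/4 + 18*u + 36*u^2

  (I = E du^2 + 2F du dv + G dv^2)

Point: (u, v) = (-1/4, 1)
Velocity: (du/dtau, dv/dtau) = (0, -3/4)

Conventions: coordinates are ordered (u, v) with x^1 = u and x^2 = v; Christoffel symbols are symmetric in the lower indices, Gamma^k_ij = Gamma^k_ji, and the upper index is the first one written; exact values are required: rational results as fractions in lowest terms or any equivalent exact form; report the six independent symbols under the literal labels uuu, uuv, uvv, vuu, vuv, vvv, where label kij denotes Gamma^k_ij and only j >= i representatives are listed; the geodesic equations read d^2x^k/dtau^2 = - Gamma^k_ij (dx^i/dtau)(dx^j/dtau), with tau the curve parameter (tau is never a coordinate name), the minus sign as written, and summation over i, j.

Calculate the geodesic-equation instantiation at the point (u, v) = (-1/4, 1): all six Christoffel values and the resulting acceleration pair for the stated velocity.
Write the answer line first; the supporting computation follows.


Answer: Gamma_uuu = 0, Gamma_uuv = 0, Gamma_uvv = 0, Gamma_vuu = 264/137, Gamma_vuv = 0, Gamma_vvv = 0; accelerations (d^2u/dtau^2, d^2v/dtau^2) = (0, 0)

E = 1, F = 0, G = 137/16 at the point
E_u = 0, E_v = 0, F_u = 33/2, F_v = 0, G_u = 0, G_v = 0
EG - F^2 = 137/16;  g^inv = (16/137) * [[137/16, 0], [0, 1]]
first-kind symbols [ij,l] = (1/2)(d_i g_jl + d_j g_il - d_l g_ij): [uu,u] = E_u/2 = 0, [uu,v] = F_u - E_v/2 = 33/2, [uv,u] = E_v/2 = 0, [uv,v] = G_u/2 = 0, [vv,u] = F_v - G_u/2 = 0, [vv,v] = G_v/2 = 0
Gamma^u_ij = (G*[ij,u] - F*[ij,v])/(EG - F^2), Gamma^v_ij = (E*[ij,v] - F*[ij,u])/(EG - F^2)
Gamma_uuu = 0, Gamma_uuv = 0, Gamma_uvv = 0, Gamma_vuu = 264/137, Gamma_vuv = 0, Gamma_vvv = 0
d^2u/dtau^2 = -(Gamma_uuu*(0)^2 + 2*Gamma_uuv*(0)*(-3/4) + Gamma_uvv*(-3/4)^2) = 0
d^2v/dtau^2 = -(Gamma_vuu*(0)^2 + 2*Gamma_vuv*(0)*(-3/4) + Gamma_vvv*(-3/4)^2) = 0


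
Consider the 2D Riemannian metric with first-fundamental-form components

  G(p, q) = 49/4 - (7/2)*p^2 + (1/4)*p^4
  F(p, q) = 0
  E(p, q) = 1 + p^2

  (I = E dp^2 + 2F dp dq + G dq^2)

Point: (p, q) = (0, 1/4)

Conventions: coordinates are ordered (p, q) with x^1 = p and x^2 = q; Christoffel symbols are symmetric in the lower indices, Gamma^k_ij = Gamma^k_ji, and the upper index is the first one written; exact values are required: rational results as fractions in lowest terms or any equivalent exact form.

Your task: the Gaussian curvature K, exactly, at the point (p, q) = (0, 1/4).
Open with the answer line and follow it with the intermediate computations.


Answer: K = 2/7

E = 1, F = 0, G = 49/4, EG - F^2 = 49/4 at the point
E_p = 0, E_q = 0, F_p = 0, F_q = 0, G_p = 0, G_q = 0
E_qq = 0, F_pq = 0, G_pp = -7
The intrinsic route: Brioschi's K = (det M1 - det M2)/(EG - F^2)^2.
M1 = [[-E_qq/2 + F_pq - G_pp/2, E_p/2, F_p - E_q/2], [F_q - G_p/2, E, F], [G_q/2, F, G]] = [[7/2, 0, 0], [0, 1, 0], [0, 0, 49/4]]; det M1 = 343/8
M2 = [[0, E_q/2, G_p/2], [E_q/2, E, F], [G_p/2, F, G]] = [[0, 0, 0], [0, 1, 0], [0, 0, 49/4]]; det M2 = 0
det M1 - det M2 = 343/8; K = 343/8 / (49/4)^2 = 2/7


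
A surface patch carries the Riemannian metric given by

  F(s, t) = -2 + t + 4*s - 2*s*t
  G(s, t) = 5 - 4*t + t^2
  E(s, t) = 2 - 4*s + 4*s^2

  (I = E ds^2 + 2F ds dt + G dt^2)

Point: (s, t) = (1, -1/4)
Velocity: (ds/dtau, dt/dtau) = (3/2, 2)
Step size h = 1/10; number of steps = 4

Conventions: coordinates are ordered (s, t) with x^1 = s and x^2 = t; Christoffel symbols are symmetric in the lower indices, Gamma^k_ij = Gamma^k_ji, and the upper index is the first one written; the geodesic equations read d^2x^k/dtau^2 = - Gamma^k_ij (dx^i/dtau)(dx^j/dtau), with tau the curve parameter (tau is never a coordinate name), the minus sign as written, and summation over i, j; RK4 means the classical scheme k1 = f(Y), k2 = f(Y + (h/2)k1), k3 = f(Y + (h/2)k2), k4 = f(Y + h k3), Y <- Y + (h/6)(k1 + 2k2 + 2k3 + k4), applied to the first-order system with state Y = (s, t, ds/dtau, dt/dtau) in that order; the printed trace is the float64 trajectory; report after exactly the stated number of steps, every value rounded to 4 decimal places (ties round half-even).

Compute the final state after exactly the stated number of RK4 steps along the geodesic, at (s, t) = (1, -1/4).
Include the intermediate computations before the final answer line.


f(Y) = (ds/dtau, dt/dtau, -Gamma^s_ij Y'^i Y'^j, -Gamma^t_ij Y'^i Y'^j) with the Gammas evaluated at the stage position; h = 0.100000; intermediate values shown to 6 dp
step 0: s = 1.0000, t = -0.2500, ds/dtau = 1.5000, dt/dtau = 2.0000
step 1:
  k1: at (s, t) = (1.000000, -0.250000), (ds/dtau, dt/dtau) = (1.500000, 2.000000); Gamma_sss = 0.283186, Gamma_sst = 0.000000, Gamma_stt = -0.141593, Gamma_tss = 0.637168, Gamma_tst = 0.000000, Gamma_ttt = -0.318584; k1 = (1.500000, 2.000000, -0.070796, -0.159292)
  k2: at (s, t) = (1.075000, -0.150000), (ds/dtau, dt/dtau) = (1.496460, 1.992035); Gamma_sss = 0.331174, Gamma_sst = 0.000000, Gamma_stt = -0.165587, Gamma_tss = 0.619150, Gamma_tst = 0.000000, Gamma_ttt = -0.309575; k2 = (1.496460, 1.992035, -0.084545, -0.158063)
  k3: at (s, t) = (1.074823, -0.150398), (ds/dtau, dt/dtau) = (1.495773, 1.992097); Gamma_sss = 0.331029, Gamma_sst = 0.000000, Gamma_stt = -0.165514, Gamma_tss = 0.619185, Gamma_tst = 0.000000, Gamma_ttt = -0.309593; k3 = (1.495773, 1.992097, -0.083787, -0.156723)
  k4: at (s, t) = (1.149577, -0.050790), (ds/dtau, dt/dtau) = (1.491621, 1.984328); Gamma_sss = 0.376919, Gamma_sst = 0.000000, Gamma_stt = -0.188460, Gamma_tss = 0.594989, Gamma_tst = 0.000000, Gamma_ttt = -0.297494; k4 = (1.491621, 1.984328, -0.096550, -0.152410)
  Y <- Y + (h/6)(k1 + 2k2 + 2k3 + k4): s = 1.1496, t = -0.0508, ds/dtau = 1.4916, dt/dtau = 1.9843
step 2:
  k1: at (s, t) = (1.149601, -0.050790), (ds/dtau, dt/dtau) = (1.491600, 1.984312); Gamma_sss = 0.376926, Gamma_sst = 0.000000, Gamma_stt = -0.188463, Gamma_tss = 0.594978, Gamma_tst = 0.000000, Gamma_ttt = -0.297489; k1 = (1.491600, 1.984312, -0.096539, -0.152387)
  k2: at (s, t) = (1.224181, 0.048425), (ds/dtau, dt/dtau) = (1.486773, 1.976693); Gamma_sss = 0.419426, Gamma_sst = 0.000000, Gamma_stt = -0.209713, Gamma_tss = 0.565150, Gamma_tst = 0.000000, Gamma_ttt = -0.282575; k2 = (1.486773, 1.976693, -0.107724, -0.145151)
  k3: at (s, t) = (1.223940, 0.048045), (ds/dtau, dt/dtau) = (1.486214, 1.977055); Gamma_sss = 0.419281, Gamma_sst = 0.000000, Gamma_stt = -0.209641, Gamma_tss = 0.565253, Gamma_tst = 0.000000, Gamma_ttt = -0.282626; k3 = (1.486214, 1.977055, -0.106690, -0.143833)
  k4: at (s, t) = (1.298223, 0.146915), (ds/dtau, dt/dtau) = (1.480931, 1.969929); Gamma_sss = 0.457266, Gamma_sst = 0.000000, Gamma_stt = -0.228633, Gamma_tss = 0.530775, Gamma_tst = 0.000000, Gamma_ttt = -0.265388; k4 = (1.480931, 1.969929, -0.115618, -0.134205)
  Y <- Y + (h/6)(k1 + 2k2 + 2k3 + k4): s = 1.2982, t = 0.1469, ds/dtau = 1.4809, dt/dtau = 1.9699
step 3:
  k1: at (s, t) = (1.298243, 0.146905), (ds/dtau, dt/dtau) = (1.480917, 1.969903); Gamma_sss = 0.457267, Gamma_sst = 0.000000, Gamma_stt = -0.228634, Gamma_tss = 0.530765, Gamma_tst = 0.000000, Gamma_ttt = -0.265383; k1 = (1.480917, 1.969903, -0.115623, -0.134207)
  k2: at (s, t) = (1.372289, 0.245401), (ds/dtau, dt/dtau) = (1.475136, 1.963192); Gamma_sss = 0.489901, Gamma_sst = 0.000000, Gamma_stt = -0.244950, Gamma_tss = 0.492715, Gamma_tst = 0.000000, Gamma_ttt = -0.246357; k2 = (1.475136, 1.963192, -0.121967, -0.122668)
  k3: at (s, t) = (1.372000, 0.245065), (ds/dtau, dt/dtau) = (1.474818, 1.963769); Gamma_sss = 0.489796, Gamma_sst = 0.000000, Gamma_stt = -0.244898, Gamma_tss = 0.492867, Gamma_tst = 0.000000, Gamma_ttt = -0.246434; k3 = (1.474818, 1.963769, -0.120928, -0.121686)
  k4: at (s, t) = (1.445725, 0.343282), (ds/dtau, dt/dtau) = (1.468824, 1.957734); Gamma_sss = 0.516628, Gamma_sst = 0.000000, Gamma_stt = -0.258314, Gamma_tss = 0.452513, Gamma_tst = 0.000000, Gamma_ttt = -0.226257; k4 = (1.468824, 1.957734, -0.124550, -0.109093)
  Y <- Y + (h/6)(k1 + 2k2 + 2k3 + k4): s = 1.4457, t = 0.3433, ds/dtau = 1.4688, dt/dtau = 1.9577
step 4:
  k1: at (s, t) = (1.445737, 0.343265), (ds/dtau, dt/dtau) = (1.468817, 1.957703); Gamma_sss = 0.516624, Gamma_sst = 0.000000, Gamma_stt = -0.258312, Gamma_tss = 0.452509, Gamma_tst = 0.000000, Gamma_ttt = -0.226254; k1 = (1.468817, 1.957703, -0.124571, -0.109111)
  k2: at (s, t) = (1.519178, 0.441150), (ds/dtau, dt/dtau) = (1.462589, 1.952247); Gamma_sss = 0.537477, Gamma_sst = 0.000000, Gamma_stt = -0.268738, Gamma_tss = 0.411040, Gamma_tst = 0.000000, Gamma_ttt = -0.205520; k2 = (1.462589, 1.952247, -0.125518, -0.095991)
  k3: at (s, t) = (1.518867, 0.440877), (ds/dtau, dt/dtau) = (1.462541, 1.952903); Gamma_sss = 0.537432, Gamma_sst = 0.000000, Gamma_stt = -0.268716, Gamma_tss = 0.411203, Gamma_tst = 0.000000, Gamma_ttt = -0.205602; k3 = (1.462541, 1.952903, -0.124745, -0.095445)
  k4: at (s, t) = (1.591991, 0.538555), (ds/dtau, dt/dtau) = (1.456343, 1.948158); Gamma_sss = 0.552515, Gamma_sst = 0.000000, Gamma_stt = -0.276258, Gamma_tss = 0.369724, Gamma_tst = 0.000000, Gamma_ttt = -0.184862; k4 = (1.456343, 1.948158, -0.123363, -0.082550)
  Y <- Y + (h/6)(k1 + 2k2 + 2k3 + k4): s = 1.5920, t = 0.5385, ds/dtau = 1.4563, dt/dtau = 1.9481

Answer: s = 1.5920, t = 0.5385, ds/dtau = 1.4563, dt/dtau = 1.9481


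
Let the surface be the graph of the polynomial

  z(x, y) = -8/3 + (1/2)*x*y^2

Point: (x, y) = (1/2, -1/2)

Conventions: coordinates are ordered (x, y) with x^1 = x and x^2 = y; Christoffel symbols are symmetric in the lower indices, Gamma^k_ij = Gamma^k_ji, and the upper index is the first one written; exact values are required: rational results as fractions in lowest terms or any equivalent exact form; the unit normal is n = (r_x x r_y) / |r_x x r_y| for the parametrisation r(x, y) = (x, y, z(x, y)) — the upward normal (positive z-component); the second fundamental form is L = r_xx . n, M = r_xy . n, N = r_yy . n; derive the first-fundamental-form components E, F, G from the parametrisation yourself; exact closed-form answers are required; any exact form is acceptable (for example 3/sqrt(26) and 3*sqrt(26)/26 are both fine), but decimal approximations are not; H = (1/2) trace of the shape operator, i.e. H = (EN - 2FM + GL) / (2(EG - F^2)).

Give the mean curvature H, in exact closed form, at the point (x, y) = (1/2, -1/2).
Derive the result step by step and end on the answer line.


z_x = 1/8, z_y = -1/4, z_xx = 0, z_xy = -1/2, z_yy = 1/2
E = 65/64, F = -1/32, G = 17/16; answer radicand W^2 = 69/64
unnormalised second-form numerators: l = 0, m = -1/2, n = 1/2; L = l/sqrt(69/64), and similarly M = m/sqrt(W^2), N = n/sqrt(W^2)
H = (E*n - 2*F*m + G*l) / (2*(EG - F^2)*sqrt(W^2)); E*n - 2*F*m + G*l = 61/128, EG - F^2 = 69/64, so H = (61/276)/sqrt(69/64)

Answer: H = 122*sqrt(69)/4761


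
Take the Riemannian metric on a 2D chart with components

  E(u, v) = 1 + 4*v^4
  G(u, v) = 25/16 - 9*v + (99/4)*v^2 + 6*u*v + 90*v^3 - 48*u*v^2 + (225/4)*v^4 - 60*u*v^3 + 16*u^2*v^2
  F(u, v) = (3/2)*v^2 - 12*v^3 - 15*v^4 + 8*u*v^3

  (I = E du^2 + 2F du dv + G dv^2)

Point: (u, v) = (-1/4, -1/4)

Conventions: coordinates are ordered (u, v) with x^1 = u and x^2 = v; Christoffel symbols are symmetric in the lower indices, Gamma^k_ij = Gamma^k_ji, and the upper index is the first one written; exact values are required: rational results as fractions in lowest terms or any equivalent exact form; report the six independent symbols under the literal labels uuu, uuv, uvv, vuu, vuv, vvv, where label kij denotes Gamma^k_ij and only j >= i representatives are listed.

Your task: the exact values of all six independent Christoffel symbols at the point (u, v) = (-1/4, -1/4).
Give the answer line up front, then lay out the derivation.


Answer: Gamma_uuu = 0, Gamma_uuv = -128/5265, Gamma_uvv = -32/405, Gamma_vuu = 0, Gamma_vuv = -32/81, Gamma_vvv = -104/81

E = 65/64, F = 65/256, G = 5249/1024 at the point
E_u = 0, E_v = -1/4, F_u = -1/8, F_v = -39/16, G_u = -65/16, G_v = -845/64
EG - F^2 = 5265/1024;  g^inv = (1024/5265) * [[5249/1024, -65/256], [-65/256, 65/64]]
first-kind symbols [ij,l] = (1/2)(d_i g_jl + d_j g_il - d_l g_ij): [uu,u] = E_u/2 = 0, [uu,v] = F_u - E_v/2 = 0, [uv,u] = E_v/2 = -1/8, [uv,v] = G_u/2 = -65/32, [vv,u] = F_v - G_u/2 = -13/32, [vv,v] = G_v/2 = -845/128
Gamma^u_ij = (G*[ij,u] - F*[ij,v])/(EG - F^2), Gamma^v_ij = (E*[ij,v] - F*[ij,u])/(EG - F^2)


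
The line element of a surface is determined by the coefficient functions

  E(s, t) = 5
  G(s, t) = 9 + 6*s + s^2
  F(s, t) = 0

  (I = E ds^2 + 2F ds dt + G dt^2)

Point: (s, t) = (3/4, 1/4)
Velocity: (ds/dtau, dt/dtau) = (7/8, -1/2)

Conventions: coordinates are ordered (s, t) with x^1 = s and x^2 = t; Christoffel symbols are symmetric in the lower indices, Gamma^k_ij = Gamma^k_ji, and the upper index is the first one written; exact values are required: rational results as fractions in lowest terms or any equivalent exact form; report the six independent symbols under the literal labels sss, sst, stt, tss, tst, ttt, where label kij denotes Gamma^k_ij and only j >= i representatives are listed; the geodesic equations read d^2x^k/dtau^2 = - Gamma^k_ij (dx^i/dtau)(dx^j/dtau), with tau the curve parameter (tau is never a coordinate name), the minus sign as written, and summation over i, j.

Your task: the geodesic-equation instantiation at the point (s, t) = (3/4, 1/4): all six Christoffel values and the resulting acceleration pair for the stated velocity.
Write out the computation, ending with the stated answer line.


E = 5, F = 0, G = 225/16 at the point
E_s = 0, E_t = 0, F_s = 0, F_t = 0, G_s = 15/2, G_t = 0
EG - F^2 = 1125/16;  g^inv = (16/1125) * [[225/16, 0], [0, 5]]
first-kind symbols [ij,l] = (1/2)(d_i g_jl + d_j g_il - d_l g_ij): [ss,s] = E_s/2 = 0, [ss,t] = F_s - E_t/2 = 0, [st,s] = E_t/2 = 0, [st,t] = G_s/2 = 15/4, [tt,s] = F_t - G_s/2 = -15/4, [tt,t] = G_t/2 = 0
Gamma^s_ij = (G*[ij,s] - F*[ij,t])/(EG - F^2), Gamma^t_ij = (E*[ij,t] - F*[ij,s])/(EG - F^2)
Gamma_sss = 0, Gamma_sst = 0, Gamma_stt = -3/4, Gamma_tss = 0, Gamma_tst = 4/15, Gamma_ttt = 0
d^2s/dtau^2 = -(Gamma_sss*(7/8)^2 + 2*Gamma_sst*(7/8)*(-1/2) + Gamma_stt*(-1/2)^2) = 3/16
d^2t/dtau^2 = -(Gamma_tss*(7/8)^2 + 2*Gamma_tst*(7/8)*(-1/2) + Gamma_ttt*(-1/2)^2) = 7/30

Answer: Gamma_sss = 0, Gamma_sst = 0, Gamma_stt = -3/4, Gamma_tss = 0, Gamma_tst = 4/15, Gamma_ttt = 0; accelerations (d^2s/dtau^2, d^2t/dtau^2) = (3/16, 7/30)


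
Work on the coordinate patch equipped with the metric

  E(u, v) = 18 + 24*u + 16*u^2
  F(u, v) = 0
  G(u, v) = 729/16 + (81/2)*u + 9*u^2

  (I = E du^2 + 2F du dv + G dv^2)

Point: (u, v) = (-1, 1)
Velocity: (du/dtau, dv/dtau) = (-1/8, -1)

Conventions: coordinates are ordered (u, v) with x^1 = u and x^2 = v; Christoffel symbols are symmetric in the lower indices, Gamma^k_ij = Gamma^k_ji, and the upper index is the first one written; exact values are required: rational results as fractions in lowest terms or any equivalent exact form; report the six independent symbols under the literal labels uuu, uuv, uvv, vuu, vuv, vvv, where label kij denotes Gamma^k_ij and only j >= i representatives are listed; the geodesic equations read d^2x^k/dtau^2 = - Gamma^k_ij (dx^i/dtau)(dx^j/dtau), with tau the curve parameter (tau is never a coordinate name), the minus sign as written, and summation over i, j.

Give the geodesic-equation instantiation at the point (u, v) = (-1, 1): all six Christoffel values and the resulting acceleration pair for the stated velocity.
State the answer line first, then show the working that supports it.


Answer: Gamma_uuu = -2/5, Gamma_uuv = 0, Gamma_uvv = -9/8, Gamma_vuu = 0, Gamma_vuv = 4/5, Gamma_vvv = 0; accelerations (d^2u/dtau^2, d^2v/dtau^2) = (181/160, -1/5)

E = 10, F = 0, G = 225/16 at the point
E_u = -8, E_v = 0, F_u = 0, F_v = 0, G_u = 45/2, G_v = 0
EG - F^2 = 1125/8;  g^inv = (8/1125) * [[225/16, 0], [0, 10]]
first-kind symbols [ij,l] = (1/2)(d_i g_jl + d_j g_il - d_l g_ij): [uu,u] = E_u/2 = -4, [uu,v] = F_u - E_v/2 = 0, [uv,u] = E_v/2 = 0, [uv,v] = G_u/2 = 45/4, [vv,u] = F_v - G_u/2 = -45/4, [vv,v] = G_v/2 = 0
Gamma^u_ij = (G*[ij,u] - F*[ij,v])/(EG - F^2), Gamma^v_ij = (E*[ij,v] - F*[ij,u])/(EG - F^2)
Gamma_uuu = -2/5, Gamma_uuv = 0, Gamma_uvv = -9/8, Gamma_vuu = 0, Gamma_vuv = 4/5, Gamma_vvv = 0
d^2u/dtau^2 = -(Gamma_uuu*(-1/8)^2 + 2*Gamma_uuv*(-1/8)*(-1) + Gamma_uvv*(-1)^2) = 181/160
d^2v/dtau^2 = -(Gamma_vuu*(-1/8)^2 + 2*Gamma_vuv*(-1/8)*(-1) + Gamma_vvv*(-1)^2) = -1/5
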